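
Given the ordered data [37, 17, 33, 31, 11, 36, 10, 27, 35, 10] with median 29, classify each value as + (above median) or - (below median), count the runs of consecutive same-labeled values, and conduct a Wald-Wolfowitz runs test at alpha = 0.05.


Step 1: Compute median = 29; label A = above, B = below.
Labels in order: ABAABABBAB  (n_A = 5, n_B = 5)
Step 2: Count runs R = 8.
Step 3: Under H0 (random ordering), E[R] = 2*n_A*n_B/(n_A+n_B) + 1 = 2*5*5/10 + 1 = 6.0000.
        Var[R] = 2*n_A*n_B*(2*n_A*n_B - n_A - n_B) / ((n_A+n_B)^2 * (n_A+n_B-1)) = 2000/900 = 2.2222.
        SD[R] = 1.4907.
Step 4: Continuity-corrected z = (R - 0.5 - E[R]) / SD[R] = (8 - 0.5 - 6.0000) / 1.4907 = 1.0062.
Step 5: Two-sided p-value via normal approximation = 2*(1 - Phi(|z|)) = 0.314305.
Step 6: alpha = 0.05. fail to reject H0.

R = 8, z = 1.0062, p = 0.314305, fail to reject H0.


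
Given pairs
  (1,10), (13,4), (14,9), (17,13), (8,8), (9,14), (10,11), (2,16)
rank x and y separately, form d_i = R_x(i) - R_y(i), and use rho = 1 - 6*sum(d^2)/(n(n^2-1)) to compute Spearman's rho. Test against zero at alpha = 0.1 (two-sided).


Step 1: Rank x and y separately (midranks; no ties here).
rank(x): 1->1, 13->6, 14->7, 17->8, 8->3, 9->4, 10->5, 2->2
rank(y): 10->4, 4->1, 9->3, 13->6, 8->2, 14->7, 11->5, 16->8
Step 2: d_i = R_x(i) - R_y(i); compute d_i^2.
  (1-4)^2=9, (6-1)^2=25, (7-3)^2=16, (8-6)^2=4, (3-2)^2=1, (4-7)^2=9, (5-5)^2=0, (2-8)^2=36
sum(d^2) = 100.
Step 3: rho = 1 - 6*100 / (8*(8^2 - 1)) = 1 - 600/504 = -0.190476.
Step 4: Under H0, t = rho * sqrt((n-2)/(1-rho^2)) = -0.4753 ~ t(6).
Step 5: Two-sided p-value from the t-distribution with 6 df = 0.651401.
Step 6: alpha = 0.1. fail to reject H0.

rho = -0.1905, p = 0.651401, fail to reject H0 at alpha = 0.1.


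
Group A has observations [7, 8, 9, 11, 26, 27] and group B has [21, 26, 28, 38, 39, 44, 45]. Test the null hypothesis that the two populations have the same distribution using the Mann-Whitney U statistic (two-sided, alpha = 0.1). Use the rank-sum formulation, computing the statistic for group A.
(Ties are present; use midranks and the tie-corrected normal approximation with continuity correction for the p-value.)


Step 1: Combine and sort all 13 observations; assign midranks.
sorted (value, group): (7,X), (8,X), (9,X), (11,X), (21,Y), (26,X), (26,Y), (27,X), (28,Y), (38,Y), (39,Y), (44,Y), (45,Y)
ranks: 7->1, 8->2, 9->3, 11->4, 21->5, 26->6.5, 26->6.5, 27->8, 28->9, 38->10, 39->11, 44->12, 45->13
Step 2: Rank sum for X: R1 = 1 + 2 + 3 + 4 + 6.5 + 8 = 24.5.
Step 3: U_X = R1 - n1(n1+1)/2 = 24.5 - 6*7/2 = 24.5 - 21 = 3.5.
       U_Y = n1*n2 - U_X = 42 - 3.5 = 38.5.
Step 4: Ties are present, so use the tie-corrected normal approximation (with continuity correction) for the p-value.
Step 5: p-value = 0.015019; compare to alpha = 0.1. reject H0.

U_X = 3.5, p = 0.015019, reject H0 at alpha = 0.1.


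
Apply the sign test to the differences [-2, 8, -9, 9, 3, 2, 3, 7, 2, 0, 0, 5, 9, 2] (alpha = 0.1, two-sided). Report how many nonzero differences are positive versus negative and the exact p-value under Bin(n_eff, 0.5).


Step 1: Discard zero differences. Original n = 14; n_eff = number of nonzero differences = 12.
Nonzero differences (with sign): -2, +8, -9, +9, +3, +2, +3, +7, +2, +5, +9, +2
Step 2: Count signs: positive = 10, negative = 2.
Step 3: Under H0: P(positive) = 0.5, so the number of positives S ~ Bin(12, 0.5).
Step 4: Two-sided exact p-value = sum of Bin(12,0.5) probabilities at or below the observed probability = 0.038574.
Step 5: alpha = 0.1. reject H0.

n_eff = 12, pos = 10, neg = 2, p = 0.038574, reject H0.


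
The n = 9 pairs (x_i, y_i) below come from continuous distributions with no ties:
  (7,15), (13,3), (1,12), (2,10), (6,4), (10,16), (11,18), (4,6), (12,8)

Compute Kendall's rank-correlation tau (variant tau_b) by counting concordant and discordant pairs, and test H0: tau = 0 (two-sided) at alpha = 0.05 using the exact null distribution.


Step 1: Enumerate the 36 unordered pairs (i,j) with i<j and classify each by sign(x_j-x_i) * sign(y_j-y_i).
  (1,2):dx=+6,dy=-12->D; (1,3):dx=-6,dy=-3->C; (1,4):dx=-5,dy=-5->C; (1,5):dx=-1,dy=-11->C
  (1,6):dx=+3,dy=+1->C; (1,7):dx=+4,dy=+3->C; (1,8):dx=-3,dy=-9->C; (1,9):dx=+5,dy=-7->D
  (2,3):dx=-12,dy=+9->D; (2,4):dx=-11,dy=+7->D; (2,5):dx=-7,dy=+1->D; (2,6):dx=-3,dy=+13->D
  (2,7):dx=-2,dy=+15->D; (2,8):dx=-9,dy=+3->D; (2,9):dx=-1,dy=+5->D; (3,4):dx=+1,dy=-2->D
  (3,5):dx=+5,dy=-8->D; (3,6):dx=+9,dy=+4->C; (3,7):dx=+10,dy=+6->C; (3,8):dx=+3,dy=-6->D
  (3,9):dx=+11,dy=-4->D; (4,5):dx=+4,dy=-6->D; (4,6):dx=+8,dy=+6->C; (4,7):dx=+9,dy=+8->C
  (4,8):dx=+2,dy=-4->D; (4,9):dx=+10,dy=-2->D; (5,6):dx=+4,dy=+12->C; (5,7):dx=+5,dy=+14->C
  (5,8):dx=-2,dy=+2->D; (5,9):dx=+6,dy=+4->C; (6,7):dx=+1,dy=+2->C; (6,8):dx=-6,dy=-10->C
  (6,9):dx=+2,dy=-8->D; (7,8):dx=-7,dy=-12->C; (7,9):dx=+1,dy=-10->D; (8,9):dx=+8,dy=+2->C
Step 2: C = 17, D = 19, total pairs = 36.
Step 3: tau = (C - D)/(n(n-1)/2) = (17 - 19)/36 = -0.055556.
Step 4: Exact two-sided p-value (enumerate n! = 362880 permutations of y under H0): p = 0.919455.
Step 5: alpha = 0.05. fail to reject H0.

tau_b = -0.0556 (C=17, D=19), p = 0.919455, fail to reject H0.


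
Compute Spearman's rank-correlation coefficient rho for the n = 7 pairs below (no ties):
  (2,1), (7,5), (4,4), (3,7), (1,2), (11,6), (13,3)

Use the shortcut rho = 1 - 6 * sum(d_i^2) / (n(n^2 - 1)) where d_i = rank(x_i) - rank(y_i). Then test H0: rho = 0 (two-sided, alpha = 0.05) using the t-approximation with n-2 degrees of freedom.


Step 1: Rank x and y separately (midranks; no ties here).
rank(x): 2->2, 7->5, 4->4, 3->3, 1->1, 11->6, 13->7
rank(y): 1->1, 5->5, 4->4, 7->7, 2->2, 6->6, 3->3
Step 2: d_i = R_x(i) - R_y(i); compute d_i^2.
  (2-1)^2=1, (5-5)^2=0, (4-4)^2=0, (3-7)^2=16, (1-2)^2=1, (6-6)^2=0, (7-3)^2=16
sum(d^2) = 34.
Step 3: rho = 1 - 6*34 / (7*(7^2 - 1)) = 1 - 204/336 = 0.392857.
Step 4: Under H0, t = rho * sqrt((n-2)/(1-rho^2)) = 0.9553 ~ t(5).
Step 5: Two-sided p-value from the t-distribution with 5 df = 0.383317.
Step 6: alpha = 0.05. fail to reject H0.

rho = 0.3929, p = 0.383317, fail to reject H0 at alpha = 0.05.


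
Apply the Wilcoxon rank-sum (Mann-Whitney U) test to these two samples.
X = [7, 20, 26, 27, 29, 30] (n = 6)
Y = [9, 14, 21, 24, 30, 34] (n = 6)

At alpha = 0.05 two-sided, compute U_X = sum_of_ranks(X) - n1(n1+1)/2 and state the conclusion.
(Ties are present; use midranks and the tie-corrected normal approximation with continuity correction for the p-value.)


Step 1: Combine and sort all 12 observations; assign midranks.
sorted (value, group): (7,X), (9,Y), (14,Y), (20,X), (21,Y), (24,Y), (26,X), (27,X), (29,X), (30,X), (30,Y), (34,Y)
ranks: 7->1, 9->2, 14->3, 20->4, 21->5, 24->6, 26->7, 27->8, 29->9, 30->10.5, 30->10.5, 34->12
Step 2: Rank sum for X: R1 = 1 + 4 + 7 + 8 + 9 + 10.5 = 39.5.
Step 3: U_X = R1 - n1(n1+1)/2 = 39.5 - 6*7/2 = 39.5 - 21 = 18.5.
       U_Y = n1*n2 - U_X = 36 - 18.5 = 17.5.
Step 4: Ties are present, so use the tie-corrected normal approximation (with continuity correction) for the p-value.
Step 5: p-value = 1.000000; compare to alpha = 0.05. fail to reject H0.

U_X = 18.5, p = 1.000000, fail to reject H0 at alpha = 0.05.


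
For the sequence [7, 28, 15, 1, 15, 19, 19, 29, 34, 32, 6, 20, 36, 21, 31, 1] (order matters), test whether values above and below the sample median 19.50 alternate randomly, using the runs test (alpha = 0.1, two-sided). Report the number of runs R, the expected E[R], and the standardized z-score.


Step 1: Compute median = 19.50; label A = above, B = below.
Labels in order: BABBBBBAAABAAAAB  (n_A = 8, n_B = 8)
Step 2: Count runs R = 7.
Step 3: Under H0 (random ordering), E[R] = 2*n_A*n_B/(n_A+n_B) + 1 = 2*8*8/16 + 1 = 9.0000.
        Var[R] = 2*n_A*n_B*(2*n_A*n_B - n_A - n_B) / ((n_A+n_B)^2 * (n_A+n_B-1)) = 14336/3840 = 3.7333.
        SD[R] = 1.9322.
Step 4: Continuity-corrected z = (R + 0.5 - E[R]) / SD[R] = (7 + 0.5 - 9.0000) / 1.9322 = -0.7763.
Step 5: Two-sided p-value via normal approximation = 2*(1 - Phi(|z|)) = 0.437558.
Step 6: alpha = 0.1. fail to reject H0.

R = 7, z = -0.7763, p = 0.437558, fail to reject H0.


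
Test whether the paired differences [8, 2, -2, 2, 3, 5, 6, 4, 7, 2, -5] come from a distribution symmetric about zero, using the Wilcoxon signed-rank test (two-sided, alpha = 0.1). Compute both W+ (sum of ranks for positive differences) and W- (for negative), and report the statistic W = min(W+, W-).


Step 1: Drop any zero differences (none here) and take |d_i|.
|d| = [8, 2, 2, 2, 3, 5, 6, 4, 7, 2, 5]
Step 2: Midrank |d_i| (ties get averaged ranks).
ranks: |8|->11, |2|->2.5, |2|->2.5, |2|->2.5, |3|->5, |5|->7.5, |6|->9, |4|->6, |7|->10, |2|->2.5, |5|->7.5
Step 3: Attach original signs; sum ranks with positive sign and with negative sign.
W+ = 11 + 2.5 + 2.5 + 5 + 7.5 + 9 + 6 + 10 + 2.5 = 56
W- = 2.5 + 7.5 = 10
(Check: W+ + W- = 66 should equal n(n+1)/2 = 66.)
Step 4: Test statistic W = min(W+, W-) = 10.
Step 5: Ties in |d|, so use the tie-corrected normal approximation.
        E[W] = n(n+1)/4 = 11*12/4 = 33.
        Tie groups: |d|=2 (t=4), |d|=5 (t=2); sum(t^3 - t) = 66.
        Var[W] = n(n+1)(2n+1)/24 - sum(t^3-t)/48 = 3036/24 - 66/48 = 125.125.
        z = (W - E[W]) / sqrt(Var[W]) = (10 - 33) / 11.1859 = -2.0562.
        Two-sided p = 2*Phi(z) = 0.039768.
Step 6: alpha = 0.1. reject H0.

W+ = 56, W- = 10, W = min = 10, p = 0.039768, reject H0.


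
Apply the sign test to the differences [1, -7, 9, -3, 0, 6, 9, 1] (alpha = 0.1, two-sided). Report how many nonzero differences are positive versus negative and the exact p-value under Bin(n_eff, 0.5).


Step 1: Discard zero differences. Original n = 8; n_eff = number of nonzero differences = 7.
Nonzero differences (with sign): +1, -7, +9, -3, +6, +9, +1
Step 2: Count signs: positive = 5, negative = 2.
Step 3: Under H0: P(positive) = 0.5, so the number of positives S ~ Bin(7, 0.5).
Step 4: Two-sided exact p-value = sum of Bin(7,0.5) probabilities at or below the observed probability = 0.453125.
Step 5: alpha = 0.1. fail to reject H0.

n_eff = 7, pos = 5, neg = 2, p = 0.453125, fail to reject H0.


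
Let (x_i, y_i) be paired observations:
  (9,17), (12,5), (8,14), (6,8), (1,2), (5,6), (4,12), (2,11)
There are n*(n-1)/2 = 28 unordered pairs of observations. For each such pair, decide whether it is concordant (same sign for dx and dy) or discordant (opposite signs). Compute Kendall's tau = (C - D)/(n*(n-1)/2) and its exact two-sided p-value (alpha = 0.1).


Step 1: Enumerate the 28 unordered pairs (i,j) with i<j and classify each by sign(x_j-x_i) * sign(y_j-y_i).
  (1,2):dx=+3,dy=-12->D; (1,3):dx=-1,dy=-3->C; (1,4):dx=-3,dy=-9->C; (1,5):dx=-8,dy=-15->C
  (1,6):dx=-4,dy=-11->C; (1,7):dx=-5,dy=-5->C; (1,8):dx=-7,dy=-6->C; (2,3):dx=-4,dy=+9->D
  (2,4):dx=-6,dy=+3->D; (2,5):dx=-11,dy=-3->C; (2,6):dx=-7,dy=+1->D; (2,7):dx=-8,dy=+7->D
  (2,8):dx=-10,dy=+6->D; (3,4):dx=-2,dy=-6->C; (3,5):dx=-7,dy=-12->C; (3,6):dx=-3,dy=-8->C
  (3,7):dx=-4,dy=-2->C; (3,8):dx=-6,dy=-3->C; (4,5):dx=-5,dy=-6->C; (4,6):dx=-1,dy=-2->C
  (4,7):dx=-2,dy=+4->D; (4,8):dx=-4,dy=+3->D; (5,6):dx=+4,dy=+4->C; (5,7):dx=+3,dy=+10->C
  (5,8):dx=+1,dy=+9->C; (6,7):dx=-1,dy=+6->D; (6,8):dx=-3,dy=+5->D; (7,8):dx=-2,dy=-1->C
Step 2: C = 18, D = 10, total pairs = 28.
Step 3: tau = (C - D)/(n(n-1)/2) = (18 - 10)/28 = 0.285714.
Step 4: Exact two-sided p-value (enumerate n! = 40320 permutations of y under H0): p = 0.398760.
Step 5: alpha = 0.1. fail to reject H0.

tau_b = 0.2857 (C=18, D=10), p = 0.398760, fail to reject H0.


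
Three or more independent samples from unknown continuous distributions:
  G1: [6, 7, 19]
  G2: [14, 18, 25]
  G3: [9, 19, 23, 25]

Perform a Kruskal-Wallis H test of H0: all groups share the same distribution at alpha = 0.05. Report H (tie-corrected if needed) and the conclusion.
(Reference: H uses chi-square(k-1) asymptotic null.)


Step 1: Combine all N = 10 observations and assign midranks.
sorted (value, group, rank): (6,G1,1), (7,G1,2), (9,G3,3), (14,G2,4), (18,G2,5), (19,G1,6.5), (19,G3,6.5), (23,G3,8), (25,G2,9.5), (25,G3,9.5)
Step 2: Sum ranks within each group.
R_1 = 9.5 (n_1 = 3)
R_2 = 18.5 (n_2 = 3)
R_3 = 27 (n_3 = 4)
Step 3: H = 12/(N(N+1)) * sum(R_i^2/n_i) - 3(N+1)
     = 12/(10*11) * (9.5^2/3 + 18.5^2/3 + 27^2/4) - 3*11
     = 0.109091 * 326.417 - 33
     = 2.609091.
Step 4: Ties present; correction factor C = 1 - 12/(10^3 - 10) = 0.987879. Corrected H = 2.609091 / 0.987879 = 2.641104.
Step 5: Under H0, H ~ chi^2(2); p-value = 0.266988.
Step 6: alpha = 0.05. fail to reject H0.

H = 2.6411, df = 2, p = 0.266988, fail to reject H0.


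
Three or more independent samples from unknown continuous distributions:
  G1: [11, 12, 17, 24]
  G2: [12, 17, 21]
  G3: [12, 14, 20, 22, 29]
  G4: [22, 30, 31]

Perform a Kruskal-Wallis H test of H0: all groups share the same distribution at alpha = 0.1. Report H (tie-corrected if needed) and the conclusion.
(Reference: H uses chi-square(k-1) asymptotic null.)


Step 1: Combine all N = 15 observations and assign midranks.
sorted (value, group, rank): (11,G1,1), (12,G1,3), (12,G2,3), (12,G3,3), (14,G3,5), (17,G1,6.5), (17,G2,6.5), (20,G3,8), (21,G2,9), (22,G3,10.5), (22,G4,10.5), (24,G1,12), (29,G3,13), (30,G4,14), (31,G4,15)
Step 2: Sum ranks within each group.
R_1 = 22.5 (n_1 = 4)
R_2 = 18.5 (n_2 = 3)
R_3 = 39.5 (n_3 = 5)
R_4 = 39.5 (n_4 = 3)
Step 3: H = 12/(N(N+1)) * sum(R_i^2/n_i) - 3(N+1)
     = 12/(15*16) * (22.5^2/4 + 18.5^2/3 + 39.5^2/5 + 39.5^2/3) - 3*16
     = 0.050000 * 1072.78 - 48
     = 5.638958.
Step 4: Ties present; correction factor C = 1 - 36/(15^3 - 15) = 0.989286. Corrected H = 5.638958 / 0.989286 = 5.700030.
Step 5: Under H0, H ~ chi^2(3); p-value = 0.127152.
Step 6: alpha = 0.1. fail to reject H0.

H = 5.7000, df = 3, p = 0.127152, fail to reject H0.


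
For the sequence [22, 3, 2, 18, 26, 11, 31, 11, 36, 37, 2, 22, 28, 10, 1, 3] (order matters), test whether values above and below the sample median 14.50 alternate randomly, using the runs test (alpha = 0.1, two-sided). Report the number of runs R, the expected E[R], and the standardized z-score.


Step 1: Compute median = 14.50; label A = above, B = below.
Labels in order: ABBAABABAABAABBB  (n_A = 8, n_B = 8)
Step 2: Count runs R = 10.
Step 3: Under H0 (random ordering), E[R] = 2*n_A*n_B/(n_A+n_B) + 1 = 2*8*8/16 + 1 = 9.0000.
        Var[R] = 2*n_A*n_B*(2*n_A*n_B - n_A - n_B) / ((n_A+n_B)^2 * (n_A+n_B-1)) = 14336/3840 = 3.7333.
        SD[R] = 1.9322.
Step 4: Continuity-corrected z = (R - 0.5 - E[R]) / SD[R] = (10 - 0.5 - 9.0000) / 1.9322 = 0.2588.
Step 5: Two-sided p-value via normal approximation = 2*(1 - Phi(|z|)) = 0.795809.
Step 6: alpha = 0.1. fail to reject H0.

R = 10, z = 0.2588, p = 0.795809, fail to reject H0.


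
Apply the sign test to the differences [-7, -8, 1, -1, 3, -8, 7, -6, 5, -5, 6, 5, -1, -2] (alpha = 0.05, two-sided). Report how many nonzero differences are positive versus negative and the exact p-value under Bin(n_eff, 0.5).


Step 1: Discard zero differences. Original n = 14; n_eff = number of nonzero differences = 14.
Nonzero differences (with sign): -7, -8, +1, -1, +3, -8, +7, -6, +5, -5, +6, +5, -1, -2
Step 2: Count signs: positive = 6, negative = 8.
Step 3: Under H0: P(positive) = 0.5, so the number of positives S ~ Bin(14, 0.5).
Step 4: Two-sided exact p-value = sum of Bin(14,0.5) probabilities at or below the observed probability = 0.790527.
Step 5: alpha = 0.05. fail to reject H0.

n_eff = 14, pos = 6, neg = 8, p = 0.790527, fail to reject H0.


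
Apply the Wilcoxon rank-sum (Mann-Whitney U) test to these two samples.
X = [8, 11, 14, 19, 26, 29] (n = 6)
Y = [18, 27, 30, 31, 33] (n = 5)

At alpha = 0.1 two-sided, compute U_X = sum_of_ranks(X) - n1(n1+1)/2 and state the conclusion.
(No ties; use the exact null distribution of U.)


Step 1: Combine and sort all 11 observations; assign midranks.
sorted (value, group): (8,X), (11,X), (14,X), (18,Y), (19,X), (26,X), (27,Y), (29,X), (30,Y), (31,Y), (33,Y)
ranks: 8->1, 11->2, 14->3, 18->4, 19->5, 26->6, 27->7, 29->8, 30->9, 31->10, 33->11
Step 2: Rank sum for X: R1 = 1 + 2 + 3 + 5 + 6 + 8 = 25.
Step 3: U_X = R1 - n1(n1+1)/2 = 25 - 6*7/2 = 25 - 21 = 4.
       U_Y = n1*n2 - U_X = 30 - 4 = 26.
Step 4: No ties, so the exact null distribution of U (based on enumerating the C(11,6) = 462 equally likely rank assignments) gives the two-sided p-value.
Step 5: p-value = 0.051948; compare to alpha = 0.1. reject H0.

U_X = 4, p = 0.051948, reject H0 at alpha = 0.1.


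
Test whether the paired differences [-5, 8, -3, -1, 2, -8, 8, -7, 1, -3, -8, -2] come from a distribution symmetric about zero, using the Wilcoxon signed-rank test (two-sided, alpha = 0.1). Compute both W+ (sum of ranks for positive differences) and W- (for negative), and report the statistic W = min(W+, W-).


Step 1: Drop any zero differences (none here) and take |d_i|.
|d| = [5, 8, 3, 1, 2, 8, 8, 7, 1, 3, 8, 2]
Step 2: Midrank |d_i| (ties get averaged ranks).
ranks: |5|->7, |8|->10.5, |3|->5.5, |1|->1.5, |2|->3.5, |8|->10.5, |8|->10.5, |7|->8, |1|->1.5, |3|->5.5, |8|->10.5, |2|->3.5
Step 3: Attach original signs; sum ranks with positive sign and with negative sign.
W+ = 10.5 + 3.5 + 10.5 + 1.5 = 26
W- = 7 + 5.5 + 1.5 + 10.5 + 8 + 5.5 + 10.5 + 3.5 = 52
(Check: W+ + W- = 78 should equal n(n+1)/2 = 78.)
Step 4: Test statistic W = min(W+, W-) = 26.
Step 5: Ties in |d|, so use the tie-corrected normal approximation.
        E[W] = n(n+1)/4 = 12*13/4 = 39.
        Tie groups: |d|=1 (t=2), |d|=2 (t=2), |d|=3 (t=2), |d|=8 (t=4); sum(t^3 - t) = 78.
        Var[W] = n(n+1)(2n+1)/24 - sum(t^3-t)/48 = 3900/24 - 78/48 = 160.875.
        z = (W - E[W]) / sqrt(Var[W]) = (26 - 39) / 12.6837 = -1.0249.
        Two-sided p = 2*Phi(z) = 0.305391.
Step 6: alpha = 0.1. fail to reject H0.

W+ = 26, W- = 52, W = min = 26, p = 0.305391, fail to reject H0.


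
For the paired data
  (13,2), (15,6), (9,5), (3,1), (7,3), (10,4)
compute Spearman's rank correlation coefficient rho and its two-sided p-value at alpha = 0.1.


Step 1: Rank x and y separately (midranks; no ties here).
rank(x): 13->5, 15->6, 9->3, 3->1, 7->2, 10->4
rank(y): 2->2, 6->6, 5->5, 1->1, 3->3, 4->4
Step 2: d_i = R_x(i) - R_y(i); compute d_i^2.
  (5-2)^2=9, (6-6)^2=0, (3-5)^2=4, (1-1)^2=0, (2-3)^2=1, (4-4)^2=0
sum(d^2) = 14.
Step 3: rho = 1 - 6*14 / (6*(6^2 - 1)) = 1 - 84/210 = 0.600000.
Step 4: Under H0, t = rho * sqrt((n-2)/(1-rho^2)) = 1.5000 ~ t(4).
Step 5: Two-sided p-value from the t-distribution with 4 df = 0.208000.
Step 6: alpha = 0.1. fail to reject H0.

rho = 0.6000, p = 0.208000, fail to reject H0 at alpha = 0.1.


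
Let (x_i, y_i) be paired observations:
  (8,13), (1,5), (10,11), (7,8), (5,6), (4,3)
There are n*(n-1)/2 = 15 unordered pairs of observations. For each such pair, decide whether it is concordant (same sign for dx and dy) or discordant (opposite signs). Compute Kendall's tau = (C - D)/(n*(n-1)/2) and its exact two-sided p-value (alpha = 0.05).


Step 1: Enumerate the 15 unordered pairs (i,j) with i<j and classify each by sign(x_j-x_i) * sign(y_j-y_i).
  (1,2):dx=-7,dy=-8->C; (1,3):dx=+2,dy=-2->D; (1,4):dx=-1,dy=-5->C; (1,5):dx=-3,dy=-7->C
  (1,6):dx=-4,dy=-10->C; (2,3):dx=+9,dy=+6->C; (2,4):dx=+6,dy=+3->C; (2,5):dx=+4,dy=+1->C
  (2,6):dx=+3,dy=-2->D; (3,4):dx=-3,dy=-3->C; (3,5):dx=-5,dy=-5->C; (3,6):dx=-6,dy=-8->C
  (4,5):dx=-2,dy=-2->C; (4,6):dx=-3,dy=-5->C; (5,6):dx=-1,dy=-3->C
Step 2: C = 13, D = 2, total pairs = 15.
Step 3: tau = (C - D)/(n(n-1)/2) = (13 - 2)/15 = 0.733333.
Step 4: Exact two-sided p-value (enumerate n! = 720 permutations of y under H0): p = 0.055556.
Step 5: alpha = 0.05. fail to reject H0.

tau_b = 0.7333 (C=13, D=2), p = 0.055556, fail to reject H0.


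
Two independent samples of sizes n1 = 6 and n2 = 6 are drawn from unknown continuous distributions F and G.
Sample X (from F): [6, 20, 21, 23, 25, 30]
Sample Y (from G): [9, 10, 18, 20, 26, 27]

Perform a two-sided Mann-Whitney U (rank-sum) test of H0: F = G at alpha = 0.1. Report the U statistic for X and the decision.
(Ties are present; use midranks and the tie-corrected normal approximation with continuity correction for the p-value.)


Step 1: Combine and sort all 12 observations; assign midranks.
sorted (value, group): (6,X), (9,Y), (10,Y), (18,Y), (20,X), (20,Y), (21,X), (23,X), (25,X), (26,Y), (27,Y), (30,X)
ranks: 6->1, 9->2, 10->3, 18->4, 20->5.5, 20->5.5, 21->7, 23->8, 25->9, 26->10, 27->11, 30->12
Step 2: Rank sum for X: R1 = 1 + 5.5 + 7 + 8 + 9 + 12 = 42.5.
Step 3: U_X = R1 - n1(n1+1)/2 = 42.5 - 6*7/2 = 42.5 - 21 = 21.5.
       U_Y = n1*n2 - U_X = 36 - 21.5 = 14.5.
Step 4: Ties are present, so use the tie-corrected normal approximation (with continuity correction) for the p-value.
Step 5: p-value = 0.630356; compare to alpha = 0.1. fail to reject H0.

U_X = 21.5, p = 0.630356, fail to reject H0 at alpha = 0.1.


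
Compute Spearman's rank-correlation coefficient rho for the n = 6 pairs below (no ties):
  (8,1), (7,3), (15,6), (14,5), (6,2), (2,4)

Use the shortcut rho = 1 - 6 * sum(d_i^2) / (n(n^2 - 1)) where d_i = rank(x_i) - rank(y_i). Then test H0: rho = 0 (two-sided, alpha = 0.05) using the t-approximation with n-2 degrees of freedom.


Step 1: Rank x and y separately (midranks; no ties here).
rank(x): 8->4, 7->3, 15->6, 14->5, 6->2, 2->1
rank(y): 1->1, 3->3, 6->6, 5->5, 2->2, 4->4
Step 2: d_i = R_x(i) - R_y(i); compute d_i^2.
  (4-1)^2=9, (3-3)^2=0, (6-6)^2=0, (5-5)^2=0, (2-2)^2=0, (1-4)^2=9
sum(d^2) = 18.
Step 3: rho = 1 - 6*18 / (6*(6^2 - 1)) = 1 - 108/210 = 0.485714.
Step 4: Under H0, t = rho * sqrt((n-2)/(1-rho^2)) = 1.1113 ~ t(4).
Step 5: Two-sided p-value from the t-distribution with 4 df = 0.328723.
Step 6: alpha = 0.05. fail to reject H0.

rho = 0.4857, p = 0.328723, fail to reject H0 at alpha = 0.05.


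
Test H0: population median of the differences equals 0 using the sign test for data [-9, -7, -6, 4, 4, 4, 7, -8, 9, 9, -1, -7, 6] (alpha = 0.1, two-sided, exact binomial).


Step 1: Discard zero differences. Original n = 13; n_eff = number of nonzero differences = 13.
Nonzero differences (with sign): -9, -7, -6, +4, +4, +4, +7, -8, +9, +9, -1, -7, +6
Step 2: Count signs: positive = 7, negative = 6.
Step 3: Under H0: P(positive) = 0.5, so the number of positives S ~ Bin(13, 0.5).
Step 4: Two-sided exact p-value = sum of Bin(13,0.5) probabilities at or below the observed probability = 1.000000.
Step 5: alpha = 0.1. fail to reject H0.

n_eff = 13, pos = 7, neg = 6, p = 1.000000, fail to reject H0.


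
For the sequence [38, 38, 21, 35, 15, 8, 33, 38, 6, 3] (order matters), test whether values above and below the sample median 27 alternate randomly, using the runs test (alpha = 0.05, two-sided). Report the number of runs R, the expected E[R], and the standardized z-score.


Step 1: Compute median = 27; label A = above, B = below.
Labels in order: AABABBAABB  (n_A = 5, n_B = 5)
Step 2: Count runs R = 6.
Step 3: Under H0 (random ordering), E[R] = 2*n_A*n_B/(n_A+n_B) + 1 = 2*5*5/10 + 1 = 6.0000.
        Var[R] = 2*n_A*n_B*(2*n_A*n_B - n_A - n_B) / ((n_A+n_B)^2 * (n_A+n_B-1)) = 2000/900 = 2.2222.
        SD[R] = 1.4907.
Step 4: R = E[R], so z = 0 with no continuity correction.
Step 5: Two-sided p-value via normal approximation = 2*(1 - Phi(|z|)) = 1.000000.
Step 6: alpha = 0.05. fail to reject H0.

R = 6, z = 0.0000, p = 1.000000, fail to reject H0.


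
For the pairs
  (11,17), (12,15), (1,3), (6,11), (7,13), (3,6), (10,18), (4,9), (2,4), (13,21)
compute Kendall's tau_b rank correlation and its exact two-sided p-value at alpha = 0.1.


Step 1: Enumerate the 45 unordered pairs (i,j) with i<j and classify each by sign(x_j-x_i) * sign(y_j-y_i).
  (1,2):dx=+1,dy=-2->D; (1,3):dx=-10,dy=-14->C; (1,4):dx=-5,dy=-6->C; (1,5):dx=-4,dy=-4->C
  (1,6):dx=-8,dy=-11->C; (1,7):dx=-1,dy=+1->D; (1,8):dx=-7,dy=-8->C; (1,9):dx=-9,dy=-13->C
  (1,10):dx=+2,dy=+4->C; (2,3):dx=-11,dy=-12->C; (2,4):dx=-6,dy=-4->C; (2,5):dx=-5,dy=-2->C
  (2,6):dx=-9,dy=-9->C; (2,7):dx=-2,dy=+3->D; (2,8):dx=-8,dy=-6->C; (2,9):dx=-10,dy=-11->C
  (2,10):dx=+1,dy=+6->C; (3,4):dx=+5,dy=+8->C; (3,5):dx=+6,dy=+10->C; (3,6):dx=+2,dy=+3->C
  (3,7):dx=+9,dy=+15->C; (3,8):dx=+3,dy=+6->C; (3,9):dx=+1,dy=+1->C; (3,10):dx=+12,dy=+18->C
  (4,5):dx=+1,dy=+2->C; (4,6):dx=-3,dy=-5->C; (4,7):dx=+4,dy=+7->C; (4,8):dx=-2,dy=-2->C
  (4,9):dx=-4,dy=-7->C; (4,10):dx=+7,dy=+10->C; (5,6):dx=-4,dy=-7->C; (5,7):dx=+3,dy=+5->C
  (5,8):dx=-3,dy=-4->C; (5,9):dx=-5,dy=-9->C; (5,10):dx=+6,dy=+8->C; (6,7):dx=+7,dy=+12->C
  (6,8):dx=+1,dy=+3->C; (6,9):dx=-1,dy=-2->C; (6,10):dx=+10,dy=+15->C; (7,8):dx=-6,dy=-9->C
  (7,9):dx=-8,dy=-14->C; (7,10):dx=+3,dy=+3->C; (8,9):dx=-2,dy=-5->C; (8,10):dx=+9,dy=+12->C
  (9,10):dx=+11,dy=+17->C
Step 2: C = 42, D = 3, total pairs = 45.
Step 3: tau = (C - D)/(n(n-1)/2) = (42 - 3)/45 = 0.866667.
Step 4: Exact two-sided p-value (enumerate n! = 3628800 permutations of y under H0): p = 0.000115.
Step 5: alpha = 0.1. reject H0.

tau_b = 0.8667 (C=42, D=3), p = 0.000115, reject H0.


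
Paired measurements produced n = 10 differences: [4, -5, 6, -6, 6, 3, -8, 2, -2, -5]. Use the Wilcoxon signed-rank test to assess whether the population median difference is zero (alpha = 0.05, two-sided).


Step 1: Drop any zero differences (none here) and take |d_i|.
|d| = [4, 5, 6, 6, 6, 3, 8, 2, 2, 5]
Step 2: Midrank |d_i| (ties get averaged ranks).
ranks: |4|->4, |5|->5.5, |6|->8, |6|->8, |6|->8, |3|->3, |8|->10, |2|->1.5, |2|->1.5, |5|->5.5
Step 3: Attach original signs; sum ranks with positive sign and with negative sign.
W+ = 4 + 8 + 8 + 3 + 1.5 = 24.5
W- = 5.5 + 8 + 10 + 1.5 + 5.5 = 30.5
(Check: W+ + W- = 55 should equal n(n+1)/2 = 55.)
Step 4: Test statistic W = min(W+, W-) = 24.5.
Step 5: Ties in |d|, so use the tie-corrected normal approximation.
        E[W] = n(n+1)/4 = 10*11/4 = 27.5.
        Tie groups: |d|=2 (t=2), |d|=5 (t=2), |d|=6 (t=3); sum(t^3 - t) = 36.
        Var[W] = n(n+1)(2n+1)/24 - sum(t^3-t)/48 = 2310/24 - 36/48 = 95.5.
        z = (W - E[W]) / sqrt(Var[W]) = (24.5 - 27.5) / 9.7724 = -0.3070.
        Two-sided p = 2*Phi(z) = 0.758853.
Step 6: alpha = 0.05. fail to reject H0.

W+ = 24.5, W- = 30.5, W = min = 24.5, p = 0.758853, fail to reject H0.


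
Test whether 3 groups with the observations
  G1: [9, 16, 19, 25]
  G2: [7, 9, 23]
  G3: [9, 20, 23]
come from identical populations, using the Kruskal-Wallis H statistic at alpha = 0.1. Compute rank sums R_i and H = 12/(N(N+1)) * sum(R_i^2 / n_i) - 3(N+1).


Step 1: Combine all N = 10 observations and assign midranks.
sorted (value, group, rank): (7,G2,1), (9,G1,3), (9,G2,3), (9,G3,3), (16,G1,5), (19,G1,6), (20,G3,7), (23,G2,8.5), (23,G3,8.5), (25,G1,10)
Step 2: Sum ranks within each group.
R_1 = 24 (n_1 = 4)
R_2 = 12.5 (n_2 = 3)
R_3 = 18.5 (n_3 = 3)
Step 3: H = 12/(N(N+1)) * sum(R_i^2/n_i) - 3(N+1)
     = 12/(10*11) * (24^2/4 + 12.5^2/3 + 18.5^2/3) - 3*11
     = 0.109091 * 310.167 - 33
     = 0.836364.
Step 4: Ties present; correction factor C = 1 - 30/(10^3 - 10) = 0.969697. Corrected H = 0.836364 / 0.969697 = 0.862500.
Step 5: Under H0, H ~ chi^2(2); p-value = 0.649696.
Step 6: alpha = 0.1. fail to reject H0.

H = 0.8625, df = 2, p = 0.649696, fail to reject H0.


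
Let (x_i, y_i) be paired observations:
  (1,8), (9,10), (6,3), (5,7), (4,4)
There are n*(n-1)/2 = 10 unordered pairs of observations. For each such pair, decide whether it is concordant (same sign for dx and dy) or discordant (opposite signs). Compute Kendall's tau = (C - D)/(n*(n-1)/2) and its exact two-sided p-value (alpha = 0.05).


Step 1: Enumerate the 10 unordered pairs (i,j) with i<j and classify each by sign(x_j-x_i) * sign(y_j-y_i).
  (1,2):dx=+8,dy=+2->C; (1,3):dx=+5,dy=-5->D; (1,4):dx=+4,dy=-1->D; (1,5):dx=+3,dy=-4->D
  (2,3):dx=-3,dy=-7->C; (2,4):dx=-4,dy=-3->C; (2,5):dx=-5,dy=-6->C; (3,4):dx=-1,dy=+4->D
  (3,5):dx=-2,dy=+1->D; (4,5):dx=-1,dy=-3->C
Step 2: C = 5, D = 5, total pairs = 10.
Step 3: tau = (C - D)/(n(n-1)/2) = (5 - 5)/10 = 0.000000.
Step 4: Exact two-sided p-value (enumerate n! = 120 permutations of y under H0): p = 1.000000.
Step 5: alpha = 0.05. fail to reject H0.

tau_b = 0.0000 (C=5, D=5), p = 1.000000, fail to reject H0.


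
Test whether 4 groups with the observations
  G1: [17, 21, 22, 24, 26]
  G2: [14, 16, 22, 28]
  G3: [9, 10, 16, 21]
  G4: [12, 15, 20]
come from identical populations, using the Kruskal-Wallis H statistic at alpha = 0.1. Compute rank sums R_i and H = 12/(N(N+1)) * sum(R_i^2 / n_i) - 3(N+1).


Step 1: Combine all N = 16 observations and assign midranks.
sorted (value, group, rank): (9,G3,1), (10,G3,2), (12,G4,3), (14,G2,4), (15,G4,5), (16,G2,6.5), (16,G3,6.5), (17,G1,8), (20,G4,9), (21,G1,10.5), (21,G3,10.5), (22,G1,12.5), (22,G2,12.5), (24,G1,14), (26,G1,15), (28,G2,16)
Step 2: Sum ranks within each group.
R_1 = 60 (n_1 = 5)
R_2 = 39 (n_2 = 4)
R_3 = 20 (n_3 = 4)
R_4 = 17 (n_4 = 3)
Step 3: H = 12/(N(N+1)) * sum(R_i^2/n_i) - 3(N+1)
     = 12/(16*17) * (60^2/5 + 39^2/4 + 20^2/4 + 17^2/3) - 3*17
     = 0.044118 * 1296.58 - 51
     = 6.202206.
Step 4: Ties present; correction factor C = 1 - 18/(16^3 - 16) = 0.995588. Corrected H = 6.202206 / 0.995588 = 6.229690.
Step 5: Under H0, H ~ chi^2(3); p-value = 0.100955.
Step 6: alpha = 0.1. fail to reject H0.

H = 6.2297, df = 3, p = 0.100955, fail to reject H0.


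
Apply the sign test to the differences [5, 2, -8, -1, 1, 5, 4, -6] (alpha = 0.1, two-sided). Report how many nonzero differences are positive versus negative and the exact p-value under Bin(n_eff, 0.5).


Step 1: Discard zero differences. Original n = 8; n_eff = number of nonzero differences = 8.
Nonzero differences (with sign): +5, +2, -8, -1, +1, +5, +4, -6
Step 2: Count signs: positive = 5, negative = 3.
Step 3: Under H0: P(positive) = 0.5, so the number of positives S ~ Bin(8, 0.5).
Step 4: Two-sided exact p-value = sum of Bin(8,0.5) probabilities at or below the observed probability = 0.726562.
Step 5: alpha = 0.1. fail to reject H0.

n_eff = 8, pos = 5, neg = 3, p = 0.726562, fail to reject H0.


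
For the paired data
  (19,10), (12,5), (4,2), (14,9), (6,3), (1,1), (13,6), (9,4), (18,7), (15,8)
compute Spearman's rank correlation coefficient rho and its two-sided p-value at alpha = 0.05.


Step 1: Rank x and y separately (midranks; no ties here).
rank(x): 19->10, 12->5, 4->2, 14->7, 6->3, 1->1, 13->6, 9->4, 18->9, 15->8
rank(y): 10->10, 5->5, 2->2, 9->9, 3->3, 1->1, 6->6, 4->4, 7->7, 8->8
Step 2: d_i = R_x(i) - R_y(i); compute d_i^2.
  (10-10)^2=0, (5-5)^2=0, (2-2)^2=0, (7-9)^2=4, (3-3)^2=0, (1-1)^2=0, (6-6)^2=0, (4-4)^2=0, (9-7)^2=4, (8-8)^2=0
sum(d^2) = 8.
Step 3: rho = 1 - 6*8 / (10*(10^2 - 1)) = 1 - 48/990 = 0.951515.
Step 4: Under H0, t = rho * sqrt((n-2)/(1-rho^2)) = 8.7493 ~ t(8).
Step 5: Two-sided p-value from the t-distribution with 8 df = 0.000023.
Step 6: alpha = 0.05. reject H0.

rho = 0.9515, p = 0.000023, reject H0 at alpha = 0.05.


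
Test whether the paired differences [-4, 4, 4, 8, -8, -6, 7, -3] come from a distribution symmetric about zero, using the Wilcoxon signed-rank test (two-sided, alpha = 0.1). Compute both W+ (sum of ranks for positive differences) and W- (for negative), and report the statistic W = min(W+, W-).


Step 1: Drop any zero differences (none here) and take |d_i|.
|d| = [4, 4, 4, 8, 8, 6, 7, 3]
Step 2: Midrank |d_i| (ties get averaged ranks).
ranks: |4|->3, |4|->3, |4|->3, |8|->7.5, |8|->7.5, |6|->5, |7|->6, |3|->1
Step 3: Attach original signs; sum ranks with positive sign and with negative sign.
W+ = 3 + 3 + 7.5 + 6 = 19.5
W- = 3 + 7.5 + 5 + 1 = 16.5
(Check: W+ + W- = 36 should equal n(n+1)/2 = 36.)
Step 4: Test statistic W = min(W+, W-) = 16.5.
Step 5: Ties in |d|, so use the tie-corrected normal approximation.
        E[W] = n(n+1)/4 = 8*9/4 = 18.
        Tie groups: |d|=4 (t=3), |d|=8 (t=2); sum(t^3 - t) = 30.
        Var[W] = n(n+1)(2n+1)/24 - sum(t^3-t)/48 = 1224/24 - 30/48 = 50.375.
        z = (W - E[W]) / sqrt(Var[W]) = (16.5 - 18) / 7.0975 = -0.2113.
        Two-sided p = 2*Phi(z) = 0.832621.
Step 6: alpha = 0.1. fail to reject H0.

W+ = 19.5, W- = 16.5, W = min = 16.5, p = 0.832621, fail to reject H0.


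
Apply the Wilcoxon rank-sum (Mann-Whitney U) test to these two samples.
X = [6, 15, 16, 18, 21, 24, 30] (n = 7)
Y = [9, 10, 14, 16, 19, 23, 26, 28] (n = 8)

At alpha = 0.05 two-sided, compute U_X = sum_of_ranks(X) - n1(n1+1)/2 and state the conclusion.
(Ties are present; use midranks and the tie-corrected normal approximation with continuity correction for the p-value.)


Step 1: Combine and sort all 15 observations; assign midranks.
sorted (value, group): (6,X), (9,Y), (10,Y), (14,Y), (15,X), (16,X), (16,Y), (18,X), (19,Y), (21,X), (23,Y), (24,X), (26,Y), (28,Y), (30,X)
ranks: 6->1, 9->2, 10->3, 14->4, 15->5, 16->6.5, 16->6.5, 18->8, 19->9, 21->10, 23->11, 24->12, 26->13, 28->14, 30->15
Step 2: Rank sum for X: R1 = 1 + 5 + 6.5 + 8 + 10 + 12 + 15 = 57.5.
Step 3: U_X = R1 - n1(n1+1)/2 = 57.5 - 7*8/2 = 57.5 - 28 = 29.5.
       U_Y = n1*n2 - U_X = 56 - 29.5 = 26.5.
Step 4: Ties are present, so use the tie-corrected normal approximation (with continuity correction) for the p-value.
Step 5: p-value = 0.907786; compare to alpha = 0.05. fail to reject H0.

U_X = 29.5, p = 0.907786, fail to reject H0 at alpha = 0.05.


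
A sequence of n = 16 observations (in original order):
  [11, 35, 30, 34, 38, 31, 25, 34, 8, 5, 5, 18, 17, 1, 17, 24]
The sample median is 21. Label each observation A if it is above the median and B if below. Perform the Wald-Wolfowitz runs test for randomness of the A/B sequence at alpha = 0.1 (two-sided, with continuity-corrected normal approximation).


Step 1: Compute median = 21; label A = above, B = below.
Labels in order: BAAAAAAABBBBBBBA  (n_A = 8, n_B = 8)
Step 2: Count runs R = 4.
Step 3: Under H0 (random ordering), E[R] = 2*n_A*n_B/(n_A+n_B) + 1 = 2*8*8/16 + 1 = 9.0000.
        Var[R] = 2*n_A*n_B*(2*n_A*n_B - n_A - n_B) / ((n_A+n_B)^2 * (n_A+n_B-1)) = 14336/3840 = 3.7333.
        SD[R] = 1.9322.
Step 4: Continuity-corrected z = (R + 0.5 - E[R]) / SD[R] = (4 + 0.5 - 9.0000) / 1.9322 = -2.3290.
Step 5: Two-sided p-value via normal approximation = 2*(1 - Phi(|z|)) = 0.019861.
Step 6: alpha = 0.1. reject H0.

R = 4, z = -2.3290, p = 0.019861, reject H0.


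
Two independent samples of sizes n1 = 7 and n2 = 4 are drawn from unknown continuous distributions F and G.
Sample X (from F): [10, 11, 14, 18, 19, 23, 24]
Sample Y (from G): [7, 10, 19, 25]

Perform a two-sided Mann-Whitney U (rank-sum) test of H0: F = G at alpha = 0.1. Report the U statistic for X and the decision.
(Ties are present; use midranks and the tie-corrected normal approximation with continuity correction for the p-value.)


Step 1: Combine and sort all 11 observations; assign midranks.
sorted (value, group): (7,Y), (10,X), (10,Y), (11,X), (14,X), (18,X), (19,X), (19,Y), (23,X), (24,X), (25,Y)
ranks: 7->1, 10->2.5, 10->2.5, 11->4, 14->5, 18->6, 19->7.5, 19->7.5, 23->9, 24->10, 25->11
Step 2: Rank sum for X: R1 = 2.5 + 4 + 5 + 6 + 7.5 + 9 + 10 = 44.
Step 3: U_X = R1 - n1(n1+1)/2 = 44 - 7*8/2 = 44 - 28 = 16.
       U_Y = n1*n2 - U_X = 28 - 16 = 12.
Step 4: Ties are present, so use the tie-corrected normal approximation (with continuity correction) for the p-value.
Step 5: p-value = 0.775820; compare to alpha = 0.1. fail to reject H0.

U_X = 16, p = 0.775820, fail to reject H0 at alpha = 0.1.


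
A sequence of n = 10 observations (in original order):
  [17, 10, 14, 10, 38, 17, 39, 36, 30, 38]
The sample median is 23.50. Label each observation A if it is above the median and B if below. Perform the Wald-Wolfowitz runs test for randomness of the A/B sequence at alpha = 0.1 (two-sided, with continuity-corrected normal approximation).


Step 1: Compute median = 23.50; label A = above, B = below.
Labels in order: BBBBABAAAA  (n_A = 5, n_B = 5)
Step 2: Count runs R = 4.
Step 3: Under H0 (random ordering), E[R] = 2*n_A*n_B/(n_A+n_B) + 1 = 2*5*5/10 + 1 = 6.0000.
        Var[R] = 2*n_A*n_B*(2*n_A*n_B - n_A - n_B) / ((n_A+n_B)^2 * (n_A+n_B-1)) = 2000/900 = 2.2222.
        SD[R] = 1.4907.
Step 4: Continuity-corrected z = (R + 0.5 - E[R]) / SD[R] = (4 + 0.5 - 6.0000) / 1.4907 = -1.0062.
Step 5: Two-sided p-value via normal approximation = 2*(1 - Phi(|z|)) = 0.314305.
Step 6: alpha = 0.1. fail to reject H0.

R = 4, z = -1.0062, p = 0.314305, fail to reject H0.


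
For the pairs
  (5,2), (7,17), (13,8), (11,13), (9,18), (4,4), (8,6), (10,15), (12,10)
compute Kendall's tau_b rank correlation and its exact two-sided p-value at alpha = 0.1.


Step 1: Enumerate the 36 unordered pairs (i,j) with i<j and classify each by sign(x_j-x_i) * sign(y_j-y_i).
  (1,2):dx=+2,dy=+15->C; (1,3):dx=+8,dy=+6->C; (1,4):dx=+6,dy=+11->C; (1,5):dx=+4,dy=+16->C
  (1,6):dx=-1,dy=+2->D; (1,7):dx=+3,dy=+4->C; (1,8):dx=+5,dy=+13->C; (1,9):dx=+7,dy=+8->C
  (2,3):dx=+6,dy=-9->D; (2,4):dx=+4,dy=-4->D; (2,5):dx=+2,dy=+1->C; (2,6):dx=-3,dy=-13->C
  (2,7):dx=+1,dy=-11->D; (2,8):dx=+3,dy=-2->D; (2,9):dx=+5,dy=-7->D; (3,4):dx=-2,dy=+5->D
  (3,5):dx=-4,dy=+10->D; (3,6):dx=-9,dy=-4->C; (3,7):dx=-5,dy=-2->C; (3,8):dx=-3,dy=+7->D
  (3,9):dx=-1,dy=+2->D; (4,5):dx=-2,dy=+5->D; (4,6):dx=-7,dy=-9->C; (4,7):dx=-3,dy=-7->C
  (4,8):dx=-1,dy=+2->D; (4,9):dx=+1,dy=-3->D; (5,6):dx=-5,dy=-14->C; (5,7):dx=-1,dy=-12->C
  (5,8):dx=+1,dy=-3->D; (5,9):dx=+3,dy=-8->D; (6,7):dx=+4,dy=+2->C; (6,8):dx=+6,dy=+11->C
  (6,9):dx=+8,dy=+6->C; (7,8):dx=+2,dy=+9->C; (7,9):dx=+4,dy=+4->C; (8,9):dx=+2,dy=-5->D
Step 2: C = 20, D = 16, total pairs = 36.
Step 3: tau = (C - D)/(n(n-1)/2) = (20 - 16)/36 = 0.111111.
Step 4: Exact two-sided p-value (enumerate n! = 362880 permutations of y under H0): p = 0.761414.
Step 5: alpha = 0.1. fail to reject H0.

tau_b = 0.1111 (C=20, D=16), p = 0.761414, fail to reject H0.


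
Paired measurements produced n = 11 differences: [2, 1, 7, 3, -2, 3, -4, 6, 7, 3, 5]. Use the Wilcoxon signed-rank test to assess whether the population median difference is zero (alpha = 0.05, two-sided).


Step 1: Drop any zero differences (none here) and take |d_i|.
|d| = [2, 1, 7, 3, 2, 3, 4, 6, 7, 3, 5]
Step 2: Midrank |d_i| (ties get averaged ranks).
ranks: |2|->2.5, |1|->1, |7|->10.5, |3|->5, |2|->2.5, |3|->5, |4|->7, |6|->9, |7|->10.5, |3|->5, |5|->8
Step 3: Attach original signs; sum ranks with positive sign and with negative sign.
W+ = 2.5 + 1 + 10.5 + 5 + 5 + 9 + 10.5 + 5 + 8 = 56.5
W- = 2.5 + 7 = 9.5
(Check: W+ + W- = 66 should equal n(n+1)/2 = 66.)
Step 4: Test statistic W = min(W+, W-) = 9.5.
Step 5: Ties in |d|, so use the tie-corrected normal approximation.
        E[W] = n(n+1)/4 = 11*12/4 = 33.
        Tie groups: |d|=2 (t=2), |d|=3 (t=3), |d|=7 (t=2); sum(t^3 - t) = 36.
        Var[W] = n(n+1)(2n+1)/24 - sum(t^3-t)/48 = 3036/24 - 36/48 = 125.75.
        z = (W - E[W]) / sqrt(Var[W]) = (9.5 - 33) / 11.2138 = -2.0956.
        Two-sided p = 2*Phi(z) = 0.036115.
Step 6: alpha = 0.05. reject H0.

W+ = 56.5, W- = 9.5, W = min = 9.5, p = 0.036115, reject H0.


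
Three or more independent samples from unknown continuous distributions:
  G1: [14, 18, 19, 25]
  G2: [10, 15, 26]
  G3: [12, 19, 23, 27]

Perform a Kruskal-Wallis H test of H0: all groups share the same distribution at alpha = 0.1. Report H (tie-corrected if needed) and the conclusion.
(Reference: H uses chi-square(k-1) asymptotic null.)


Step 1: Combine all N = 11 observations and assign midranks.
sorted (value, group, rank): (10,G2,1), (12,G3,2), (14,G1,3), (15,G2,4), (18,G1,5), (19,G1,6.5), (19,G3,6.5), (23,G3,8), (25,G1,9), (26,G2,10), (27,G3,11)
Step 2: Sum ranks within each group.
R_1 = 23.5 (n_1 = 4)
R_2 = 15 (n_2 = 3)
R_3 = 27.5 (n_3 = 4)
Step 3: H = 12/(N(N+1)) * sum(R_i^2/n_i) - 3(N+1)
     = 12/(11*12) * (23.5^2/4 + 15^2/3 + 27.5^2/4) - 3*12
     = 0.090909 * 402.125 - 36
     = 0.556818.
Step 4: Ties present; correction factor C = 1 - 6/(11^3 - 11) = 0.995455. Corrected H = 0.556818 / 0.995455 = 0.559361.
Step 5: Under H0, H ~ chi^2(2); p-value = 0.756025.
Step 6: alpha = 0.1. fail to reject H0.

H = 0.5594, df = 2, p = 0.756025, fail to reject H0.


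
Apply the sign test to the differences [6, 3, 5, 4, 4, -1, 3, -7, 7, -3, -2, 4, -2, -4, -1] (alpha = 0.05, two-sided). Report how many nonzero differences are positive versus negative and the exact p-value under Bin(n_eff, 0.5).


Step 1: Discard zero differences. Original n = 15; n_eff = number of nonzero differences = 15.
Nonzero differences (with sign): +6, +3, +5, +4, +4, -1, +3, -7, +7, -3, -2, +4, -2, -4, -1
Step 2: Count signs: positive = 8, negative = 7.
Step 3: Under H0: P(positive) = 0.5, so the number of positives S ~ Bin(15, 0.5).
Step 4: Two-sided exact p-value = sum of Bin(15,0.5) probabilities at or below the observed probability = 1.000000.
Step 5: alpha = 0.05. fail to reject H0.

n_eff = 15, pos = 8, neg = 7, p = 1.000000, fail to reject H0.
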